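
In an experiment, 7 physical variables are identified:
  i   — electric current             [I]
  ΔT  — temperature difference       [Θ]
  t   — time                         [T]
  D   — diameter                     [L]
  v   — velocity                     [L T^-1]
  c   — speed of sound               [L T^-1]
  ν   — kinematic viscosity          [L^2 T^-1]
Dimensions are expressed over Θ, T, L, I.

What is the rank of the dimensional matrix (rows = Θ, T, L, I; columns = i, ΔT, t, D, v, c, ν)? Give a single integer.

Exponent matrix [Θ,T,L,I] × [i,ΔT,t,D,v,c,ν]:
  Θ: [ 0  1  0  0  0  0  0]
  T: [ 0  0  1  0 -1 -1 -1]
  L: [ 0  0  0  1  1  1  2]
  I: [ 1  0  0  0  0  0  0]
Echelon form has 4 nonzero rows (pivots: i,ΔT,t,D)

4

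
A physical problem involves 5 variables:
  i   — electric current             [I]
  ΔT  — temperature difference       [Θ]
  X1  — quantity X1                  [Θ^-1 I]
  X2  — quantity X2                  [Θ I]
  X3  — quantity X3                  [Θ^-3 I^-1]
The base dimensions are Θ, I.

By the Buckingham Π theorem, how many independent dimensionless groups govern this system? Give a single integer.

3

Write exponents as rows Θ,I / cols i,ΔT,X1,X2,X3:
  Θ: [ 0  1 -1  1 -3]
  I: [ 1  0  1  1 -1]
RREF → pivots at {i,ΔT} ⇒ r = 2
5 vars − rank 2 = 3 Π groups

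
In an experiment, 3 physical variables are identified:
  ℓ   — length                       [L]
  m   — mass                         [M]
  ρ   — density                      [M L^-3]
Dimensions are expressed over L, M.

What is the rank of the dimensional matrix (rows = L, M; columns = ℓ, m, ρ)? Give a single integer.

2

Write exponents as rows L,M / cols ℓ,m,ρ:
  L: [ 1  0 -3]
  M: [ 0  1  1]
RREF → pivots at {ℓ,m} ⇒ r = 2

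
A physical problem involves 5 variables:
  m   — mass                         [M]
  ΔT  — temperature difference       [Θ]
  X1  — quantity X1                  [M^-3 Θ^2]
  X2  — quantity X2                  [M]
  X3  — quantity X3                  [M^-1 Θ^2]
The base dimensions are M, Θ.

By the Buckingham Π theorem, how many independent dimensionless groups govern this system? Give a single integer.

Exponent matrix [M,Θ] × [m,ΔT,X1,X2,X3]:
  M: [ 1  0 -3  1 -1]
  Θ: [ 0  1  2  0  2]
RREF → pivots at {m,ΔT} ⇒ r = 2
Π count = n − r = 5 − 2 = 3

3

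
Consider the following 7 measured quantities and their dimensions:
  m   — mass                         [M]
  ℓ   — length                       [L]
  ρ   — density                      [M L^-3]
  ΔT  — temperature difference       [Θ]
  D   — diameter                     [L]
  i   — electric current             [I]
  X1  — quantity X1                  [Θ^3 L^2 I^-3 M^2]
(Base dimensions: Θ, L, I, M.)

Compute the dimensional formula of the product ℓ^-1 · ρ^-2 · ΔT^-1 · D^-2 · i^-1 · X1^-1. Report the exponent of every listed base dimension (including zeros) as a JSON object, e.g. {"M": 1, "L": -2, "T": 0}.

Exponent matrix [Θ,L,I,M] × [m,ℓ,ρ,ΔT,D,i,X1]:
  Θ: [ 0  0  0  1  0  0  3]
  L: [ 0  1 -3  0  1  0  2]
  I: [ 0  0  0  0  0  1 -3]
  M: [ 1  0  1  0  0  0  2]
  [Θ]: (-1)·0+(-2)·0+(-1)·1+(-2)·0+(-1)·0+(-1)·3 = -4
  [L]: (-1)·1+(-2)·-3+(-1)·0+(-2)·1+(-1)·0+(-1)·2 = 1
  [I]: (-1)·0+(-2)·0+(-1)·0+(-2)·0+(-1)·1+(-1)·-3 = 2
  [M]: (-1)·0+(-2)·1+(-1)·0+(-2)·0+(-1)·0+(-1)·2 = -4
⇒ Θ^-4 L I^2 M^-4

{"Θ": -4, "L": 1, "I": 2, "M": -4}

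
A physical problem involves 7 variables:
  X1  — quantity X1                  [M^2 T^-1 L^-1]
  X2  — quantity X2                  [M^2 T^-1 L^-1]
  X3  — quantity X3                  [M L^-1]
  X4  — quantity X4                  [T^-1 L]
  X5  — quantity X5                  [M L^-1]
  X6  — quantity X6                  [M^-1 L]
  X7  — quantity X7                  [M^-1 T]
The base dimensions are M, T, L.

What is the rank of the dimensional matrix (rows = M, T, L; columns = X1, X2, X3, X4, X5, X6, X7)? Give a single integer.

Write exponents as rows M,T,L / cols X1,X2,X3,X4,X5,X6,X7:
  M: [ 2  2  1  0  1 -1 -1]
  T: [-1 -1  0 -1  0  0  1]
  L: [-1 -1 -1  1 -1  1  0]
Echelon form has 2 nonzero rows (pivots: X1,X3)

2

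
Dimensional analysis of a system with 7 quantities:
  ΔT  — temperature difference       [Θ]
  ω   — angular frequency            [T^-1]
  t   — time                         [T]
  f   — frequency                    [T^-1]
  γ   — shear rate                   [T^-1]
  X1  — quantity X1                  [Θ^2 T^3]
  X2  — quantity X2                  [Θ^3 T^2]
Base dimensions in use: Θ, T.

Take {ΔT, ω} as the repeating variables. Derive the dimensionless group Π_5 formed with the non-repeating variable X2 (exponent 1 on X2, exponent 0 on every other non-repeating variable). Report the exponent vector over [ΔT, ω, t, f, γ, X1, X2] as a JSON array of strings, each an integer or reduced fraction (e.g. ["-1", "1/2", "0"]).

Exponent matrix [Θ,T] × [ΔT,ω,t,f,γ,X1,X2]:
  Θ: [ 1  0  0  0  0  2  3]
  T: [ 0 -1  1 -1 -1  3  2]
Row reduction gives pivot columns ΔT,ω; rank = 2
Repeat: ΔT,ω; free: t,f,γ,X1,X2
RREF:
  r0: [   1    0    0    0    0    2    3]
  r1: [   0    1   -1    1    1   -3   -2]
Fix exponent of X2 at 1, t at 0, f at 0, γ at 0, X1 at 0; solve each RREF row for its pivot's exponent:
  r0: exp(ΔT) + (3)·1 = 0 ⇒ exp(ΔT) = -3
  r1: exp(ω) + (-2)·1 = 0 ⇒ exp(ω) = 2
Π_5 = ΔT^-3 · ω^2 · X2

["-3", "2", "0", "0", "0", "0", "1"]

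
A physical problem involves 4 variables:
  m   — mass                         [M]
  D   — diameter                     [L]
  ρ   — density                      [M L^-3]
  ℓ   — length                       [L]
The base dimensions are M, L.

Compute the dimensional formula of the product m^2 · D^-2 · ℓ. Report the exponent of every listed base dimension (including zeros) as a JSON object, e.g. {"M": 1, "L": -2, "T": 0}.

Dimensional matrix (M×L by m×D×ρ×ℓ):
  M: [ 1  0  1  0]
  L: [ 0  1 -3  1]
  [M]: (2)·1+(-2)·0+(1)·0 = 2
  [L]: (2)·0+(-2)·1+(1)·1 = -1
⇒ M^2 L^-1

{"M": 2, "L": -1}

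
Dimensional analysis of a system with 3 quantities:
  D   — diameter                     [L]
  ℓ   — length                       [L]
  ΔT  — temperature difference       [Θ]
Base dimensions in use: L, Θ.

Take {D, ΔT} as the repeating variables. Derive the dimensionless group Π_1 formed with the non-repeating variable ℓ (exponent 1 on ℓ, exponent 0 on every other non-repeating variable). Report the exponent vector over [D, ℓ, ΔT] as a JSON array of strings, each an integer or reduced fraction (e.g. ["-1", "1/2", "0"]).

["-1", "1", "0"]

Write exponents as rows L,Θ / cols D,ℓ,ΔT:
  L: [ 1  1  0]
  Θ: [ 0  0  1]
RREF → pivots at {D,ΔT} ⇒ r = 2
Repeat: D,ΔT; free: ℓ
RREF:
  r0: [   1    1    0]
  r1: [   0    0    1]
Fix exponent of ℓ at 1; solve each RREF row for its pivot's exponent:
  r0: exp(D) + (1)·1 = 0 ⇒ exp(D) = -1
  r1: exp(ΔT) + (0)·1 = 0 ⇒ exp(ΔT) = 0
Π_1 = D^-1 · ℓ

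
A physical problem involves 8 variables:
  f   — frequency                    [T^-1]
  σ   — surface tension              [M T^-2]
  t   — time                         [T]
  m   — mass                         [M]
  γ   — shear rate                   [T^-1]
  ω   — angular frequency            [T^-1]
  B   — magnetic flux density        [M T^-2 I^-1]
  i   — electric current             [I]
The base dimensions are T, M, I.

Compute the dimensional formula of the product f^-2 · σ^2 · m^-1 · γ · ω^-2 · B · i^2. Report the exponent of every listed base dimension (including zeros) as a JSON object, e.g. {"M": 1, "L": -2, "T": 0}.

Write exponents as rows T,M,I / cols f,σ,t,m,γ,ω,B,i:
  T: [-1 -2  1  0 -1 -1 -2  0]
  M: [ 0  1  0  1  0  0  1  0]
  I: [ 0  0  0  0  0  0 -1  1]
  [T]: (-2)·-1+(2)·-2+(-1)·0+(1)·-1+(-2)·-1+(1)·-2+(2)·0 = -3
  [M]: (-2)·0+(2)·1+(-1)·1+(1)·0+(-2)·0+(1)·1+(2)·0 = 2
  [I]: (-2)·0+(2)·0+(-1)·0+(1)·0+(-2)·0+(1)·-1+(2)·1 = 1
⇒ T^-3 M^2 I

{"T": -3, "M": 2, "I": 1}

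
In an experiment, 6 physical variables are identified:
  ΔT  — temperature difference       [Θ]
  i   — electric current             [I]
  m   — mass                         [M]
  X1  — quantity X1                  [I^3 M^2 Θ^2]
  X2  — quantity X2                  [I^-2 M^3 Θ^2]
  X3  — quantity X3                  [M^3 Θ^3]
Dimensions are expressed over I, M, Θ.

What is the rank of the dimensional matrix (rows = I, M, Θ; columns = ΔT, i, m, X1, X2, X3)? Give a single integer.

3

Dimensional matrix (I×M×Θ by ΔT×i×m×X1×X2×X3):
  I: [ 0  1  0  3 -2  0]
  M: [ 0  0  1  2  3  3]
  Θ: [ 1  0  0  2  2  3]
RREF → pivots at {ΔT,i,m} ⇒ r = 3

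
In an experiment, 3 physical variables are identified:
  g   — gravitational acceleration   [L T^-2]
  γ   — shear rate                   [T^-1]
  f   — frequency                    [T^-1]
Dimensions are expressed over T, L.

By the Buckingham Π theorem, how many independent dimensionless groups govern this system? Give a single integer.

1

Write exponents as rows T,L / cols g,γ,f:
  T: [-2 -1 -1]
  L: [ 1  0  0]
Row reduction gives pivot columns g,γ; rank = 2
Π count = n − r = 3 − 2 = 1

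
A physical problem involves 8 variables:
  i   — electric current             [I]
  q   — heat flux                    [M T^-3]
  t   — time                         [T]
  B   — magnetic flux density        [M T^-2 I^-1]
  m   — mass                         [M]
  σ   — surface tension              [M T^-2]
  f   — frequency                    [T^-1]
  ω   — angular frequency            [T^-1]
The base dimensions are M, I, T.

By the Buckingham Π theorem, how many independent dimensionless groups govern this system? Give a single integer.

Dimensional matrix (M×I×T by i×q×t×B×m×σ×f×ω):
  M: [ 0  1  0  1  1  1  0  0]
  I: [ 1  0  0 -1  0  0  0  0]
  T: [ 0 -3  1 -2  0 -2 -1 -1]
Row reduction gives pivot columns i,q,t; rank = 3
Π count = n − r = 8 − 3 = 5

5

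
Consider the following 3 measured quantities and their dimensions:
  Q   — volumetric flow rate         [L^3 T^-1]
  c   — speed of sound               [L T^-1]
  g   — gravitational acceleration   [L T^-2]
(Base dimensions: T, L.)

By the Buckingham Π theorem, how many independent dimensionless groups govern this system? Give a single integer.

Write exponents as rows T,L / cols Q,c,g:
  T: [-1 -1 -2]
  L: [ 3  1  1]
RREF → pivots at {Q,c} ⇒ r = 2
Π count = n − r = 3 − 2 = 1

1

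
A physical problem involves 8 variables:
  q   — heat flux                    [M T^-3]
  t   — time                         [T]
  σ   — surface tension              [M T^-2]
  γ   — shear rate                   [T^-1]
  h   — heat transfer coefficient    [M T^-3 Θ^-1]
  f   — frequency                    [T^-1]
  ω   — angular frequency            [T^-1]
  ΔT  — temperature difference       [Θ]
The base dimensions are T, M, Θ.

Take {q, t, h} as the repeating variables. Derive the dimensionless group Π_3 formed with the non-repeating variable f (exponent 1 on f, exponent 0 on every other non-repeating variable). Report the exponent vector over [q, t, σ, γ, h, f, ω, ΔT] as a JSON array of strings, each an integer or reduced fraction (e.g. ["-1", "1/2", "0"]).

Exponent matrix [T,M,Θ] × [q,t,σ,γ,h,f,ω,ΔT]:
  T: [-3  1 -2 -1 -3 -1 -1  0]
  M: [ 1  0  1  0  1  0  0  0]
  Θ: [ 0  0  0  0 -1  0  0  1]
Row reduction gives pivot columns q,t,h; rank = 3
Pivot set = {q,t,h}, free = {σ,γ,f,ω,ΔT}
RREF:
  r0: [   1    0    1    0    0    0    0    1]
  r1: [   0    1    1   -1    0   -1   -1    0]
  r2: [   0    0    0    0    1    0    0   -1]
Fix exponent of f at 1, σ at 0, γ at 0, ω at 0, ΔT at 0; solve each RREF row for its pivot's exponent:
  r0: exp(q) + (0)·1 = 0 ⇒ exp(q) = 0
  r1: exp(t) + (-1)·1 = 0 ⇒ exp(t) = 1
  r2: exp(h) + (0)·1 = 0 ⇒ exp(h) = 0
Π_3 = t · f

["0", "1", "0", "0", "0", "1", "0", "0"]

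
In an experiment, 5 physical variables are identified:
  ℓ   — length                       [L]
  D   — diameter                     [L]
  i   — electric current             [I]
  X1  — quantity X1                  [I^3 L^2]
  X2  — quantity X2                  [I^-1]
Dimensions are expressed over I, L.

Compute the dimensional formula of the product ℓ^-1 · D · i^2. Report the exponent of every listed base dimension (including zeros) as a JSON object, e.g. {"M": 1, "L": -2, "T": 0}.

{"I": 2, "L": 0}

Dimensional matrix (I×L by ℓ×D×i×X1×X2):
  I: [ 0  0  1  3 -1]
  L: [ 1  1  0  2  0]
  [I]: (-1)·0+(1)·0+(2)·1 = 2
  [L]: (-1)·1+(1)·1+(2)·0 = 0
⇒ I^2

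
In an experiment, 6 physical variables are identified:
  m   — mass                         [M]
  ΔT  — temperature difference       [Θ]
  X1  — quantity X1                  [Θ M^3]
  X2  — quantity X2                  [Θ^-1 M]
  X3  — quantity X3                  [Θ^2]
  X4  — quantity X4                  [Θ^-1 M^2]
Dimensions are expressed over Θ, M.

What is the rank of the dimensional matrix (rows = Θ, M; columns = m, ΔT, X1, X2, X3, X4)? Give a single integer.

2

Dimensional matrix (Θ×M by m×ΔT×X1×X2×X3×X4):
  Θ: [ 0  1  1 -1  2 -1]
  M: [ 1  0  3  1  0  2]
Row reduction gives pivot columns m,ΔT; rank = 2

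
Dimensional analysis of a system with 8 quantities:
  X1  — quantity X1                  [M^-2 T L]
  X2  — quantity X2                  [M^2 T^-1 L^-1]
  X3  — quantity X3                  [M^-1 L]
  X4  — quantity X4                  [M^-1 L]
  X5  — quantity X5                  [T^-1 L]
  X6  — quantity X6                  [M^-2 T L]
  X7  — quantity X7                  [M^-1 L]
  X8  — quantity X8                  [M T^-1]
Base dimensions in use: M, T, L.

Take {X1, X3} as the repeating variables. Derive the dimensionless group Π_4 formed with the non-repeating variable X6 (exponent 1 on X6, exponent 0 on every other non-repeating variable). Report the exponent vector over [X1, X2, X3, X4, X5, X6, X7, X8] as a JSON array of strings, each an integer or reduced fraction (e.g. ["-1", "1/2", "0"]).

["-1", "0", "0", "0", "0", "1", "0", "0"]

Dimensional matrix (M×T×L by X1×X2×X3×X4×X5×X6×X7×X8):
  M: [-2  2 -1 -1  0 -2 -1  1]
  T: [ 1 -1  0  0 -1  1  0 -1]
  L: [ 1 -1  1  1  1  1  1  0]
RREF → pivots at {X1,X3} ⇒ r = 2
Repeat: X1,X3; free: X2,X4,X5,X6,X7,X8
RREF:
  r0: [   1   -1    0    0   -1    1    0   -1]
  r1: [   0    0    1    1    2    0    1    1]
  r2: [   0    0    0    0    0    0    0    0]
Fix exponent of X6 at 1, X2 at 0, X4 at 0, X5 at 0, X7 at 0, X8 at 0; solve each RREF row for its pivot's exponent:
  r0: exp(X1) + (1)·1 = 0 ⇒ exp(X1) = -1
  r1: exp(X3) + (0)·1 = 0 ⇒ exp(X3) = 0
Π_4 = X1^-1 · X6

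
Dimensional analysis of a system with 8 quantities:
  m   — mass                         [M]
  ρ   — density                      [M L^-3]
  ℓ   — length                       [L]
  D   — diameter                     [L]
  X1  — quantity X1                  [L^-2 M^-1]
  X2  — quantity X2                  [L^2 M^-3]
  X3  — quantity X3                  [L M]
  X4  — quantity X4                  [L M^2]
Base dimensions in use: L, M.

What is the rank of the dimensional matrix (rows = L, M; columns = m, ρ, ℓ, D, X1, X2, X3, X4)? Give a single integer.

2

Write exponents as rows L,M / cols m,ρ,ℓ,D,X1,X2,X3,X4:
  L: [ 0 -3  1  1 -2  2  1  1]
  M: [ 1  1  0  0 -1 -3  1  2]
Row reduction gives pivot columns m,ρ; rank = 2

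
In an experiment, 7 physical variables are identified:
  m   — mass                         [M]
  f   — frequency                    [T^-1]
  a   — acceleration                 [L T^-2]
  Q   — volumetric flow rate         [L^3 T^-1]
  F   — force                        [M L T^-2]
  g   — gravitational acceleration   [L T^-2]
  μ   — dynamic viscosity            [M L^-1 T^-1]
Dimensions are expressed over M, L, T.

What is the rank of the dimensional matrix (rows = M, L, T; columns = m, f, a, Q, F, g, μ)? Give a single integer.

3

Write exponents as rows M,L,T / cols m,f,a,Q,F,g,μ:
  M: [ 1  0  0  0  1  0  1]
  L: [ 0  0  1  3  1  1 -1]
  T: [ 0 -1 -2 -1 -2 -2 -1]
Row reduction gives pivot columns m,f,a; rank = 3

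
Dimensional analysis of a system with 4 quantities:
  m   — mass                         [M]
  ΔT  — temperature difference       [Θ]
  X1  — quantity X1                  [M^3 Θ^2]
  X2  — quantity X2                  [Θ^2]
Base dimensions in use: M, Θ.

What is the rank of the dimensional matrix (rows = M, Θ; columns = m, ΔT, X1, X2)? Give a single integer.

2

Exponent matrix [M,Θ] × [m,ΔT,X1,X2]:
  M: [ 1  0  3  0]
  Θ: [ 0  1  2  2]
Echelon form has 2 nonzero rows (pivots: m,ΔT)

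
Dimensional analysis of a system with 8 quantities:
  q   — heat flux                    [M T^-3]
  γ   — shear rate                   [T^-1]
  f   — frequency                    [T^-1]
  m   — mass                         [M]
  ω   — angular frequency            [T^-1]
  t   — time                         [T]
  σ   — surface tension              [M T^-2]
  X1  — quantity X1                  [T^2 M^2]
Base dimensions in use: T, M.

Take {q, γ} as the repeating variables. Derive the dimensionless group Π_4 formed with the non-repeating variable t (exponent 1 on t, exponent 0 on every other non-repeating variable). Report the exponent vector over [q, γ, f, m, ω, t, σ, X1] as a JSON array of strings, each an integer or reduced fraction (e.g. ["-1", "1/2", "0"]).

Write exponents as rows T,M / cols q,γ,f,m,ω,t,σ,X1:
  T: [-3 -1 -1  0 -1  1 -2  2]
  M: [ 1  0  0  1  0  0  1  2]
Echelon form has 2 nonzero rows (pivots: q,γ)
Pivot set = {q,γ}, free = {f,m,ω,t,σ,X1}
RREF:
  r0: [   1    0    0    1    0    0    1    2]
  r1: [   0    1    1   -3    1   -1   -1   -8]
Fix exponent of t at 1, f at 0, m at 0, ω at 0, σ at 0, X1 at 0; solve each RREF row for its pivot's exponent:
  r0: exp(q) + (0)·1 = 0 ⇒ exp(q) = 0
  r1: exp(γ) + (-1)·1 = 0 ⇒ exp(γ) = 1
Π_4 = γ · t

["0", "1", "0", "0", "0", "1", "0", "0"]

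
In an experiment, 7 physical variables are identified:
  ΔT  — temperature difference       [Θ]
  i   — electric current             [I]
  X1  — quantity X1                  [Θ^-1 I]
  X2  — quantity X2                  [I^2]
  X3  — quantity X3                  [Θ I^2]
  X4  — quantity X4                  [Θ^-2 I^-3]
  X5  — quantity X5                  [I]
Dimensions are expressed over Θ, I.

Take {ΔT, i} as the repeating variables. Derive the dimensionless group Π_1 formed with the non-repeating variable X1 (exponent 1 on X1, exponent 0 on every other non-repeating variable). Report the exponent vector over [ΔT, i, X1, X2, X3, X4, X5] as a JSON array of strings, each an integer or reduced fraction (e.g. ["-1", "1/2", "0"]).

["1", "-1", "1", "0", "0", "0", "0"]

Write exponents as rows Θ,I / cols ΔT,i,X1,X2,X3,X4,X5:
  Θ: [ 1  0 -1  0  1 -2  0]
  I: [ 0  1  1  2  2 -3  1]
Row reduction gives pivot columns ΔT,i; rank = 2
Repeat: ΔT,i; free: X1,X2,X3,X4,X5
RREF:
  r0: [   1    0   -1    0    1   -2    0]
  r1: [   0    1    1    2    2   -3    1]
Fix exponent of X1 at 1, X2 at 0, X3 at 0, X4 at 0, X5 at 0; solve each RREF row for its pivot's exponent:
  r0: exp(ΔT) + (-1)·1 = 0 ⇒ exp(ΔT) = 1
  r1: exp(i) + (1)·1 = 0 ⇒ exp(i) = -1
Π_1 = ΔT · i^-1 · X1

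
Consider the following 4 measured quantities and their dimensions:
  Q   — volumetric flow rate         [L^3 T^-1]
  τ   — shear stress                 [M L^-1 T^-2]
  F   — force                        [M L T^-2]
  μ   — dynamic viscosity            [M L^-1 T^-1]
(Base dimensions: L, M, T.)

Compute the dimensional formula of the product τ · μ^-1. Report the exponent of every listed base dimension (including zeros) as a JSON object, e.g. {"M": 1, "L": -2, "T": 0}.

Exponent matrix [L,M,T] × [Q,τ,F,μ]:
  L: [ 3 -1  1 -1]
  M: [ 0  1  1  1]
  T: [-1 -2 -2 -1]
  [L]: (1)·-1+(-1)·-1 = 0
  [M]: (1)·1+(-1)·1 = 0
  [T]: (1)·-2+(-1)·-1 = -1
⇒ T^-1

{"L": 0, "M": 0, "T": -1}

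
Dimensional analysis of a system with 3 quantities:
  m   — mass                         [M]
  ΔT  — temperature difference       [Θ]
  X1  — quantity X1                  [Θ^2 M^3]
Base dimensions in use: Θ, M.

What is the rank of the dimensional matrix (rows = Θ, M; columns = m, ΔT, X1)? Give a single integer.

Exponent matrix [Θ,M] × [m,ΔT,X1]:
  Θ: [ 0  1  2]
  M: [ 1  0  3]
Row reduction gives pivot columns m,ΔT; rank = 2

2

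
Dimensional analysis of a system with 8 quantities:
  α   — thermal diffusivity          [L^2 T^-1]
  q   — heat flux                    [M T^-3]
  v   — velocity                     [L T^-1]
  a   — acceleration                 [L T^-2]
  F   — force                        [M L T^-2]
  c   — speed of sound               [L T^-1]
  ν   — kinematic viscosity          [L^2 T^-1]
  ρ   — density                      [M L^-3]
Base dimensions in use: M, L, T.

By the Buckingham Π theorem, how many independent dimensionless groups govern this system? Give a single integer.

Write exponents as rows M,L,T / cols α,q,v,a,F,c,ν,ρ:
  M: [ 0  1  0  0  1  0  0  1]
  L: [ 2  0  1  1  1  1  2 -3]
  T: [-1 -3 -1 -2 -2 -1 -1  0]
Row reduction gives pivot columns α,q,v; rank = 3
n=8, r=3 ⇒ 5 dimensionless groups

5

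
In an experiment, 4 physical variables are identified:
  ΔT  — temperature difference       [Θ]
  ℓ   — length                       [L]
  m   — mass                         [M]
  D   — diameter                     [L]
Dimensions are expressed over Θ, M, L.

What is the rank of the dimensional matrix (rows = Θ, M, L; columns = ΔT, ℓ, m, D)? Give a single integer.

Write exponents as rows Θ,M,L / cols ΔT,ℓ,m,D:
  Θ: [ 1  0  0  0]
  M: [ 0  0  1  0]
  L: [ 0  1  0  1]
Row reduction gives pivot columns ΔT,ℓ,m; rank = 3

3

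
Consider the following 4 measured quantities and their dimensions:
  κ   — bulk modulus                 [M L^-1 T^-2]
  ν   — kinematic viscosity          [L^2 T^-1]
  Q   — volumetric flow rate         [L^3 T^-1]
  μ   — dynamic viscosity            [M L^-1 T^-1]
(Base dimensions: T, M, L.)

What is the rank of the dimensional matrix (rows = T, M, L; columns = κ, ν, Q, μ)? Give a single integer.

3

Write exponents as rows T,M,L / cols κ,ν,Q,μ:
  T: [-2 -1 -1 -1]
  M: [ 1  0  0  1]
  L: [-1  2  3 -1]
Row reduction gives pivot columns κ,ν,Q; rank = 3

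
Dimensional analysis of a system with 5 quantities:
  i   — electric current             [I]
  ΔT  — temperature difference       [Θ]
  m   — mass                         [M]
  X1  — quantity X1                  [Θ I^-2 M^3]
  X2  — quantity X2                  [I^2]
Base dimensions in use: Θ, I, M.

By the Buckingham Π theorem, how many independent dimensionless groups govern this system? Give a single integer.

Exponent matrix [Θ,I,M] × [i,ΔT,m,X1,X2]:
  Θ: [ 0  1  0  1  0]
  I: [ 1  0  0 -2  2]
  M: [ 0  0  1  3  0]
Echelon form has 3 nonzero rows (pivots: i,ΔT,m)
n=5, r=3 ⇒ 2 dimensionless groups

2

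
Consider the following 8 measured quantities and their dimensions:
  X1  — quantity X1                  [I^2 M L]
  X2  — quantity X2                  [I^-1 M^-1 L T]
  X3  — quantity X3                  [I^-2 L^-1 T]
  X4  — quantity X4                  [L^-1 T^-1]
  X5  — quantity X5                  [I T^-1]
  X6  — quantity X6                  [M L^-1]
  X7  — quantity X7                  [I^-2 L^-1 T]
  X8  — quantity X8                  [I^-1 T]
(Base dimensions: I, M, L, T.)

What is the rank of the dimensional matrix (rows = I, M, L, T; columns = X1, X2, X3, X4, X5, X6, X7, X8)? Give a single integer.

Exponent matrix [I,M,L,T] × [X1,X2,X3,X4,X5,X6,X7,X8]:
  I: [ 2 -1 -2  0  1  0 -2 -1]
  M: [ 1 -1  0  0  0  1  0  0]
  L: [ 1  1 -1 -1  0 -1 -1  0]
  T: [ 0  1  1 -1 -1  0  1  1]
Row reduction gives pivot columns X1,X2,X3; rank = 3

3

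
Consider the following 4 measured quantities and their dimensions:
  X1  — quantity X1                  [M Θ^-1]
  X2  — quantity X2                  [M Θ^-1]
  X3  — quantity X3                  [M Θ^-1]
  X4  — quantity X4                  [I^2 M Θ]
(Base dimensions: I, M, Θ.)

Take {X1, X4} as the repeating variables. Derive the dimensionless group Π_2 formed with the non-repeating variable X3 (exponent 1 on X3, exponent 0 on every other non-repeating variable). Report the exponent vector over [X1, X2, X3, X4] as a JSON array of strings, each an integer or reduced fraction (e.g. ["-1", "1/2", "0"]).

["-1", "0", "1", "0"]

Dimensional matrix (I×M×Θ by X1×X2×X3×X4):
  I: [ 0  0  0  2]
  M: [ 1  1  1  1]
  Θ: [-1 -1 -1  1]
Row reduction gives pivot columns X1,X4; rank = 2
Repeat: X1,X4; free: X2,X3
RREF:
  r0: [   1    1    1    0]
  r1: [   0    0    0    1]
  r2: [   0    0    0    0]
Fix exponent of X3 at 1, X2 at 0; solve each RREF row for its pivot's exponent:
  r0: exp(X1) + (1)·1 = 0 ⇒ exp(X1) = -1
  r1: exp(X4) + (0)·1 = 0 ⇒ exp(X4) = 0
Π_2 = X1^-1 · X3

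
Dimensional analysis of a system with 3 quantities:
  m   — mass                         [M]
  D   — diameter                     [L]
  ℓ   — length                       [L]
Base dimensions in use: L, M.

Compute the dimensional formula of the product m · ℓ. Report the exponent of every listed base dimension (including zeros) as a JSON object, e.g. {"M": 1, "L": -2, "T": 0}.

{"L": 1, "M": 1}

Exponent matrix [L,M] × [m,D,ℓ]:
  L: [ 0  1  1]
  M: [ 1  0  0]
  [L]: (1)·0+(1)·1 = 1
  [M]: (1)·1+(1)·0 = 1
⇒ L M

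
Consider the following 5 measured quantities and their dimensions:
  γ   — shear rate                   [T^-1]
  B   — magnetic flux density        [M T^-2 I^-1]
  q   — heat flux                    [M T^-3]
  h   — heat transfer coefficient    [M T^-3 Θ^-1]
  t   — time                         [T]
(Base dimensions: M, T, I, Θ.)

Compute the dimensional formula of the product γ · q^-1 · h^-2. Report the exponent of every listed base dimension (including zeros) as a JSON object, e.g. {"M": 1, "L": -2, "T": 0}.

Exponent matrix [M,T,I,Θ] × [γ,B,q,h,t]:
  M: [ 0  1  1  1  0]
  T: [-1 -2 -3 -3  1]
  I: [ 0 -1  0  0  0]
  Θ: [ 0  0  0 -1  0]
  [M]: (1)·0+(-1)·1+(-2)·1 = -3
  [T]: (1)·-1+(-1)·-3+(-2)·-3 = 8
  [I]: (1)·0+(-1)·0+(-2)·0 = 0
  [Θ]: (1)·0+(-1)·0+(-2)·-1 = 2
⇒ M^-3 T^8 Θ^2

{"M": -3, "T": 8, "I": 0, "Θ": 2}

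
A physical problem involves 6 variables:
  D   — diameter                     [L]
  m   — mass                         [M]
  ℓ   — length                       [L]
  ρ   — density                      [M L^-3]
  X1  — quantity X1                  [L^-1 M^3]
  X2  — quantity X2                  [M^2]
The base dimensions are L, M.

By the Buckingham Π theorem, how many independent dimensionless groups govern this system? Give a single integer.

Exponent matrix [L,M] × [D,m,ℓ,ρ,X1,X2]:
  L: [ 1  0  1 -3 -1  0]
  M: [ 0  1  0  1  3  2]
Echelon form has 2 nonzero rows (pivots: D,m)
Π count = n − r = 6 − 2 = 4

4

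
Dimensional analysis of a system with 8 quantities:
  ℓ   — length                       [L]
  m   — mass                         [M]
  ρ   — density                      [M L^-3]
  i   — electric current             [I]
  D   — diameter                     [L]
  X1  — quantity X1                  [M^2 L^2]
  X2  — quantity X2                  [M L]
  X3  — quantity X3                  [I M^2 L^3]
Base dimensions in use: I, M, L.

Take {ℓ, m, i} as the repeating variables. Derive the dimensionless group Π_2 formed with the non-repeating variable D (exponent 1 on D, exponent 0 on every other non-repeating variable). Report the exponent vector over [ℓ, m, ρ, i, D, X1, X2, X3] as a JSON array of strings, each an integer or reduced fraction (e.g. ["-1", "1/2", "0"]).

["-1", "0", "0", "0", "1", "0", "0", "0"]

Exponent matrix [I,M,L] × [ℓ,m,ρ,i,D,X1,X2,X3]:
  I: [ 0  0  0  1  0  0  0  1]
  M: [ 0  1  1  0  0  2  1  2]
  L: [ 1  0 -3  0  1  2  1  3]
RREF → pivots at {ℓ,m,i} ⇒ r = 3
Repeat: ℓ,m,i; free: ρ,D,X1,X2,X3
RREF:
  r0: [   1    0   -3    0    1    2    1    3]
  r1: [   0    1    1    0    0    2    1    2]
  r2: [   0    0    0    1    0    0    0    1]
Fix exponent of D at 1, ρ at 0, X1 at 0, X2 at 0, X3 at 0; solve each RREF row for its pivot's exponent:
  r0: exp(ℓ) + (1)·1 = 0 ⇒ exp(ℓ) = -1
  r1: exp(m) + (0)·1 = 0 ⇒ exp(m) = 0
  r2: exp(i) + (0)·1 = 0 ⇒ exp(i) = 0
Π_2 = ℓ^-1 · D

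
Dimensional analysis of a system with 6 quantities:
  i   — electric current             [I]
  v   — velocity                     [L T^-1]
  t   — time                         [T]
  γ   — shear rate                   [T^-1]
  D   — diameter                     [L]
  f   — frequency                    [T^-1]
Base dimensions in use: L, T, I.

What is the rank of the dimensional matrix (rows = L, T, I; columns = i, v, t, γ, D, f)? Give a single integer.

Dimensional matrix (L×T×I by i×v×t×γ×D×f):
  L: [ 0  1  0  0  1  0]
  T: [ 0 -1  1 -1  0 -1]
  I: [ 1  0  0  0  0  0]
Echelon form has 3 nonzero rows (pivots: i,v,t)

3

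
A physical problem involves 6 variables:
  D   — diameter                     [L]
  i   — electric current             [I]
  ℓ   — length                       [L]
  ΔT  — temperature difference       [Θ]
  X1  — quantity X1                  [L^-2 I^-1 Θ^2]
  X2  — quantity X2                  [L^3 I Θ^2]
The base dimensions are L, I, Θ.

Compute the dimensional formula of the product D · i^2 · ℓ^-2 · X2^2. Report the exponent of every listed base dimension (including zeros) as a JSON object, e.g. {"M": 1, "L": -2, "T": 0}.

Dimensional matrix (L×I×Θ by D×i×ℓ×ΔT×X1×X2):
  L: [ 1  0  1  0 -2  3]
  I: [ 0  1  0  0 -1  1]
  Θ: [ 0  0  0  1  2  2]
  [L]: (1)·1+(2)·0+(-2)·1+(2)·3 = 5
  [I]: (1)·0+(2)·1+(-2)·0+(2)·1 = 4
  [Θ]: (1)·0+(2)·0+(-2)·0+(2)·2 = 4
⇒ L^5 I^4 Θ^4

{"L": 5, "I": 4, "Θ": 4}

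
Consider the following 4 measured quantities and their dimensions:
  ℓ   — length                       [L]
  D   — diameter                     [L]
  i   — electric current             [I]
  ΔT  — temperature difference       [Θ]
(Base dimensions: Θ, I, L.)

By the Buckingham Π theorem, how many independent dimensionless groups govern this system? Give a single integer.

1

Exponent matrix [Θ,I,L] × [ℓ,D,i,ΔT]:
  Θ: [ 0  0  0  1]
  I: [ 0  0  1  0]
  L: [ 1  1  0  0]
Echelon form has 3 nonzero rows (pivots: ℓ,i,ΔT)
n=4, r=3 ⇒ 1 dimensionless group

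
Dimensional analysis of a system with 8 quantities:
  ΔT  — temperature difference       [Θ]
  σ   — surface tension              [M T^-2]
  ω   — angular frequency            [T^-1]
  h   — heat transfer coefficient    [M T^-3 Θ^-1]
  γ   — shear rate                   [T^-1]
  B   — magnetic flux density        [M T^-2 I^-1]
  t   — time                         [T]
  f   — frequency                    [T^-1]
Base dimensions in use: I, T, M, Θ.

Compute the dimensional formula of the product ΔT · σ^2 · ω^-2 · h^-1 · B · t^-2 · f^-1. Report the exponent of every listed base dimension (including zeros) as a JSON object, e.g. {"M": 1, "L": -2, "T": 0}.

{"I": -1, "T": -2, "M": 2, "Θ": 2}

Exponent matrix [I,T,M,Θ] × [ΔT,σ,ω,h,γ,B,t,f]:
  I: [ 0  0  0  0  0 -1  0  0]
  T: [ 0 -2 -1 -3 -1 -2  1 -1]
  M: [ 0  1  0  1  0  1  0  0]
  Θ: [ 1  0  0 -1  0  0  0  0]
  [I]: (1)·0+(2)·0+(-2)·0+(-1)·0+(1)·-1+(-2)·0+(-1)·0 = -1
  [T]: (1)·0+(2)·-2+(-2)·-1+(-1)·-3+(1)·-2+(-2)·1+(-1)·-1 = -2
  [M]: (1)·0+(2)·1+(-2)·0+(-1)·1+(1)·1+(-2)·0+(-1)·0 = 2
  [Θ]: (1)·1+(2)·0+(-2)·0+(-1)·-1+(1)·0+(-2)·0+(-1)·0 = 2
⇒ I^-1 T^-2 M^2 Θ^2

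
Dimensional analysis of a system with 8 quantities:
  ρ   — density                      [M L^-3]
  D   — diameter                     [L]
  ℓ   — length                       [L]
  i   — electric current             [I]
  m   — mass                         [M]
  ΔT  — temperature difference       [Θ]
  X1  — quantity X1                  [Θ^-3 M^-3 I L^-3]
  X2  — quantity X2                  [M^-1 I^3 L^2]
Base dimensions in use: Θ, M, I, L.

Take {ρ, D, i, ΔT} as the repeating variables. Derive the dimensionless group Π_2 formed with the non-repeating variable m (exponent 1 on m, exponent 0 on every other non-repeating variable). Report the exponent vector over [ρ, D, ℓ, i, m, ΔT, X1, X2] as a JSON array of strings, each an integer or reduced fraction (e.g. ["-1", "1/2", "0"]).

Exponent matrix [Θ,M,I,L] × [ρ,D,ℓ,i,m,ΔT,X1,X2]:
  Θ: [ 0  0  0  0  0  1 -3  0]
  M: [ 1  0  0  0  1  0 -3 -1]
  I: [ 0  0  0  1  0  0  1  3]
  L: [-3  1  1  0  0  0 -3  2]
Row reduction gives pivot columns ρ,D,i,ΔT; rank = 4
Repeat: ρ,D,i,ΔT; free: ℓ,m,X1,X2
RREF:
  r0: [   1    0    0    0    1    0   -3   -1]
  r1: [   0    1    1    0    3    0  -12   -1]
  r2: [   0    0    0    1    0    0    1    3]
  r3: [   0    0    0    0    0    1   -3    0]
Fix exponent of m at 1, ℓ at 0, X1 at 0, X2 at 0; solve each RREF row for its pivot's exponent:
  r0: exp(ρ) + (1)·1 = 0 ⇒ exp(ρ) = -1
  r1: exp(D) + (3)·1 = 0 ⇒ exp(D) = -3
  r2: exp(i) + (0)·1 = 0 ⇒ exp(i) = 0
  r3: exp(ΔT) + (0)·1 = 0 ⇒ exp(ΔT) = 0
Π_2 = ρ^-1 · D^-3 · m

["-1", "-3", "0", "0", "1", "0", "0", "0"]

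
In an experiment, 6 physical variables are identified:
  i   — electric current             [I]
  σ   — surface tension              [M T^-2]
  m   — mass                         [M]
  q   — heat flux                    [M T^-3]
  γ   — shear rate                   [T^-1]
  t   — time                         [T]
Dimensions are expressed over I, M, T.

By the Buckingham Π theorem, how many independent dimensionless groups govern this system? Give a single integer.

Dimensional matrix (I×M×T by i×σ×m×q×γ×t):
  I: [ 1  0  0  0  0  0]
  M: [ 0  1  1  1  0  0]
  T: [ 0 -2  0 -3 -1  1]
Row reduction gives pivot columns i,σ,m; rank = 3
Π count = n − r = 6 − 3 = 3

3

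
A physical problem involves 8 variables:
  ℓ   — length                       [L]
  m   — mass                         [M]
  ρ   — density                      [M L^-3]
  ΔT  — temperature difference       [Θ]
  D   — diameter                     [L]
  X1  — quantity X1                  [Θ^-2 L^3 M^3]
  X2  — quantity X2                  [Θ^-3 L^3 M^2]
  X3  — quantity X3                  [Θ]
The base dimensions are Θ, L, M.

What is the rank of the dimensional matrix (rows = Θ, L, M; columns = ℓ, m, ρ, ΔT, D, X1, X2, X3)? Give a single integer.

3

Exponent matrix [Θ,L,M] × [ℓ,m,ρ,ΔT,D,X1,X2,X3]:
  Θ: [ 0  0  0  1  0 -2 -3  1]
  L: [ 1  0 -3  0  1  3  3  0]
  M: [ 0  1  1  0  0  3  2  0]
RREF → pivots at {ℓ,m,ΔT} ⇒ r = 3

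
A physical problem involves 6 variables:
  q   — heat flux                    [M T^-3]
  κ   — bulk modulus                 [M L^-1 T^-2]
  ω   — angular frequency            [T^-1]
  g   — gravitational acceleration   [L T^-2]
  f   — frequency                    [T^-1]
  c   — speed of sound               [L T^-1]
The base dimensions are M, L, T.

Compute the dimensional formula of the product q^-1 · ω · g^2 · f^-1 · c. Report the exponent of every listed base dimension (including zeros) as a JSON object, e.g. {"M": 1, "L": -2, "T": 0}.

Write exponents as rows M,L,T / cols q,κ,ω,g,f,c:
  M: [ 1  1  0  0  0  0]
  L: [ 0 -1  0  1  0  1]
  T: [-3 -2 -1 -2 -1 -1]
  [M]: (-1)·1+(1)·0+(2)·0+(-1)·0+(1)·0 = -1
  [L]: (-1)·0+(1)·0+(2)·1+(-1)·0+(1)·1 = 3
  [T]: (-1)·-3+(1)·-1+(2)·-2+(-1)·-1+(1)·-1 = -2
⇒ M^-1 L^3 T^-2

{"M": -1, "L": 3, "T": -2}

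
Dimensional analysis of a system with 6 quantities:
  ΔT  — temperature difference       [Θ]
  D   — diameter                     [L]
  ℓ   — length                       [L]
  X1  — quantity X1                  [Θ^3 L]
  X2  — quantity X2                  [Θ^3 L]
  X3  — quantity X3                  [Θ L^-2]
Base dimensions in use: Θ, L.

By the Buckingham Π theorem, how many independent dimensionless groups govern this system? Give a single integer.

4

Dimensional matrix (Θ×L by ΔT×D×ℓ×X1×X2×X3):
  Θ: [ 1  0  0  3  3  1]
  L: [ 0  1  1  1  1 -2]
Echelon form has 2 nonzero rows (pivots: ΔT,D)
n=6, r=2 ⇒ 4 dimensionless groups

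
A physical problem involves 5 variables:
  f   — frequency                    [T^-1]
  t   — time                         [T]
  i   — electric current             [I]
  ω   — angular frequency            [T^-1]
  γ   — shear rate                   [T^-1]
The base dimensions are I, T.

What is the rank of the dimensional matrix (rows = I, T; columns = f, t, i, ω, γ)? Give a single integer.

2

Write exponents as rows I,T / cols f,t,i,ω,γ:
  I: [ 0  0  1  0  0]
  T: [-1  1  0 -1 -1]
Echelon form has 2 nonzero rows (pivots: f,i)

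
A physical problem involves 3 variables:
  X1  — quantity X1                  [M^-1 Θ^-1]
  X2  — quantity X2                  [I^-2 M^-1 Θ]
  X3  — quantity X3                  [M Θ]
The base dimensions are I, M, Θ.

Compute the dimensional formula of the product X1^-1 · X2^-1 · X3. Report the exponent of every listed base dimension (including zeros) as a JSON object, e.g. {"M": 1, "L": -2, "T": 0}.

{"I": 2, "M": 3, "Θ": 1}

Exponent matrix [I,M,Θ] × [X1,X2,X3]:
  I: [ 0 -2  0]
  M: [-1 -1  1]
  Θ: [-1  1  1]
  [I]: (-1)·0+(-1)·-2+(1)·0 = 2
  [M]: (-1)·-1+(-1)·-1+(1)·1 = 3
  [Θ]: (-1)·-1+(-1)·1+(1)·1 = 1
⇒ I^2 M^3 Θ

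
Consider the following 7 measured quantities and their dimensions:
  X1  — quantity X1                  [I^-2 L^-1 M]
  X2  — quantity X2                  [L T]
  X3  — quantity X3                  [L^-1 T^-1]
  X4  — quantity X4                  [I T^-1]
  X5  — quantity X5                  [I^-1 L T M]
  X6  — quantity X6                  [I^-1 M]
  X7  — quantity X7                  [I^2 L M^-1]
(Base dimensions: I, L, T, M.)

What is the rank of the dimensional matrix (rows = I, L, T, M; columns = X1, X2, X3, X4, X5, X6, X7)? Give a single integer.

3

Write exponents as rows I,L,T,M / cols X1,X2,X3,X4,X5,X6,X7:
  I: [-2  0  0  1 -1 -1  2]
  L: [-1  1 -1  0  1  0  1]
  T: [ 0  1 -1 -1  1  0  0]
  M: [ 1  0  0  0  1  1 -1]
Echelon form has 3 nonzero rows (pivots: X1,X2,X4)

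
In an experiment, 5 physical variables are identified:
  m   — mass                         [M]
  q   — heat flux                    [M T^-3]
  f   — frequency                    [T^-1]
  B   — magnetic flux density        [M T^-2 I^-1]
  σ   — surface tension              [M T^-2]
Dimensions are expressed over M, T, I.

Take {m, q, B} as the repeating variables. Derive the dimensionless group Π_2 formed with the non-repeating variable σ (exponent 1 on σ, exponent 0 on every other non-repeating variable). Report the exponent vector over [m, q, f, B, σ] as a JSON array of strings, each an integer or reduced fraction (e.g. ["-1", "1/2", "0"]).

["-1/3", "-2/3", "0", "0", "1"]

Exponent matrix [M,T,I] × [m,q,f,B,σ]:
  M: [ 1  1  0  1  1]
  T: [ 0 -3 -1 -2 -2]
  I: [ 0  0  0 -1  0]
RREF → pivots at {m,q,B} ⇒ r = 3
Pivot set = {m,q,B}, free = {f,σ}
RREF:
  r0: [   1    0 -1/3    0  1/3]
  r1: [   0    1  1/3    0  2/3]
  r2: [   0    0    0    1    0]
Fix exponent of σ at 1, f at 0; solve each RREF row for its pivot's exponent:
  r0: exp(m) + (1/3)·1 = 0 ⇒ exp(m) = -1/3
  r1: exp(q) + (2/3)·1 = 0 ⇒ exp(q) = -2/3
  r2: exp(B) + (0)·1 = 0 ⇒ exp(B) = 0
Π_2 = m^(-1/3) · q^(-2/3) · σ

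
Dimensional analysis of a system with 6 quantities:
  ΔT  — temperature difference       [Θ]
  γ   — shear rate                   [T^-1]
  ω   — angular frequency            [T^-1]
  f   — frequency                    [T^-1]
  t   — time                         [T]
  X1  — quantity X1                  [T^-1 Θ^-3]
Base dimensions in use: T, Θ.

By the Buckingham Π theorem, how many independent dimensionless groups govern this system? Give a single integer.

Dimensional matrix (T×Θ by ΔT×γ×ω×f×t×X1):
  T: [ 0 -1 -1 -1  1 -1]
  Θ: [ 1  0  0  0  0 -3]
RREF → pivots at {ΔT,γ} ⇒ r = 2
6 vars − rank 2 = 4 Π groups

4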